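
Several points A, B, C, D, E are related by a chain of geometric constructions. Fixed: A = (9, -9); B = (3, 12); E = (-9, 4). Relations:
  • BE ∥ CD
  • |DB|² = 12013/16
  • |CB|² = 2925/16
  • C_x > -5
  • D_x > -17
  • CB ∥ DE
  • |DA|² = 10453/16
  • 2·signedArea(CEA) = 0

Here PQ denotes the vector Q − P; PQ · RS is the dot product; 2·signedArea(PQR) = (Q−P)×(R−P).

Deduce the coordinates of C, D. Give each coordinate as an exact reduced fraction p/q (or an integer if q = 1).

1. C_x = -9/2  [line 13·x + 18·y + 45 = 0 ∩ |CB|² = 2925/16]
2. C_y = 3/4  [line 13·x + 18·y + 45 = 0 ∩ |CB|² = 2925/16]
   → C = (-9/2, 3/4)
3. D_x = -33/2  [CB ∥ DE ∩ BE ∥ CD]
4. D_y = -29/4  [CB ∥ DE ∩ BE ∥ CD]
   → D = (-33/2, -29/4)

C = (-9/2, 3/4)
D = (-33/2, -29/4)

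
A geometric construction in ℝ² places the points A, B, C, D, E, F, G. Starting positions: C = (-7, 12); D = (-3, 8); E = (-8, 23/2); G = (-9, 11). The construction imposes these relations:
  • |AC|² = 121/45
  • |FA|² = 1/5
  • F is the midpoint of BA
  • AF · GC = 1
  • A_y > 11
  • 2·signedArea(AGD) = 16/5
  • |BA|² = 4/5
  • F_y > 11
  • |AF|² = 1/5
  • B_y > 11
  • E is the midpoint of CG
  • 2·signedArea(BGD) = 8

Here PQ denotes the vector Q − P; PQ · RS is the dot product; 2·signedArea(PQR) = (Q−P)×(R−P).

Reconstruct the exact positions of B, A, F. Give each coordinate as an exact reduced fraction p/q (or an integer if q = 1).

A = (-127/15, 169/15)
B = (-23/3, 35/3)
F = (-121/15, 172/15)

1. A_x = -127/15  [line 3·x + 6·y + -211/5 = 0 ∩ |AC|² = 121/45]
2. A_y = 169/15  [line 3·x + 6·y + -211/5 = 0 ∩ |AC|² = 121/45]
   → A = (-127/15, 169/15)
3. F_x = -121/15  [line 2·x + 1·y + 14/3 = 0 ∩ |AF|² = 1/5]
4. F_y = 172/15  [line 2·x + 1·y + 14/3 = 0 ∩ |AF|² = 1/5]
   → F = (-121/15, 172/15)
5. B_x = -23/3  [2·signedArea(BGD) = 8 ∩ F is the midpoint of BA]
6. B_y = 35/3  [2·signedArea(BGD) = 8 ∩ F is the midpoint of BA]
   → B = (-23/3, 35/3)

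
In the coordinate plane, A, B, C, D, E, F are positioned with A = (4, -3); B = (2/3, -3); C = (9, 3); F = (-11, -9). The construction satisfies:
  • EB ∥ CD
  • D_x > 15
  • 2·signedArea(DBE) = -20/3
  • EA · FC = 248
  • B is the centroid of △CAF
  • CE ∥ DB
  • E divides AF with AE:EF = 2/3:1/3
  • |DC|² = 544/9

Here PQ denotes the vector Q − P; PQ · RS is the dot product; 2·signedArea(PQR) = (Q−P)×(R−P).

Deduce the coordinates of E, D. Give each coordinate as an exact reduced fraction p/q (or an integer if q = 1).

D = (47/3, 7)
E = (-6, -7)

1. E_x = -6  [E divides AF with AE:EF = 2/3:1/3]
2. E_y = -7  [E divides AF with AE:EF = 2/3:1/3]
   → E = (-6, -7)
3. D_x = 47/3  [CE ∥ DB ∩ EB ∥ CD]
4. D_y = 7  [CE ∥ DB ∩ EB ∥ CD]
   → D = (47/3, 7)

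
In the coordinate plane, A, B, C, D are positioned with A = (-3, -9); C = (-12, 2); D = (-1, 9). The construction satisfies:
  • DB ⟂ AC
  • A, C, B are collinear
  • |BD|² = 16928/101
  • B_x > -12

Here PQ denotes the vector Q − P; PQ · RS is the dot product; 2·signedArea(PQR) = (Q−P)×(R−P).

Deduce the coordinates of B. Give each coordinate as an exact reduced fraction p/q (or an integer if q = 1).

B = (-1113/101, 81/101)

1. B_x = -1113/101  [A, C, B are collinear ∩ DB ⟂ AC]
2. B_y = 81/101  [A, C, B are collinear ∩ DB ⟂ AC]
   → B = (-1113/101, 81/101)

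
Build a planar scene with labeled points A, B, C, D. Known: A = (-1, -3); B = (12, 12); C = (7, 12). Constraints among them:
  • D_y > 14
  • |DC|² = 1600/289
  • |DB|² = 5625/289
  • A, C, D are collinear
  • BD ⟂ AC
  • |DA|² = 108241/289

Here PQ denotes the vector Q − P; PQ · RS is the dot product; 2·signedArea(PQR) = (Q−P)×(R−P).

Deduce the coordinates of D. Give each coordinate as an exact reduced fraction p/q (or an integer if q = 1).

D = (2343/289, 4068/289)

1. D_x = 2343/289  [A, C, D are collinear ∩ BD ⟂ AC]
2. D_y = 4068/289  [A, C, D are collinear ∩ BD ⟂ AC]
   → D = (2343/289, 4068/289)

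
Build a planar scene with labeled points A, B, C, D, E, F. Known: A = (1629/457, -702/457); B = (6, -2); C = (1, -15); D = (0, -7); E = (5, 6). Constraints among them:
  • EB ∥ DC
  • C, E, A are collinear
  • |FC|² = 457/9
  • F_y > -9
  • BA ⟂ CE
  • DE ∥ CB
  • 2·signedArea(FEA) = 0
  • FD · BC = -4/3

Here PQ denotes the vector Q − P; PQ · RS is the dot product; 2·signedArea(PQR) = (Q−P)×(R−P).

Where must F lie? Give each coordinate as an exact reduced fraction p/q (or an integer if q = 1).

1. F_x = 7/3  [2·signedArea(FEA) = 0 ∩ FD · BC = -4/3]
2. F_y = -8  [2·signedArea(FEA) = 0 ∩ FD · BC = -4/3]
   → F = (7/3, -8)

F = (7/3, -8)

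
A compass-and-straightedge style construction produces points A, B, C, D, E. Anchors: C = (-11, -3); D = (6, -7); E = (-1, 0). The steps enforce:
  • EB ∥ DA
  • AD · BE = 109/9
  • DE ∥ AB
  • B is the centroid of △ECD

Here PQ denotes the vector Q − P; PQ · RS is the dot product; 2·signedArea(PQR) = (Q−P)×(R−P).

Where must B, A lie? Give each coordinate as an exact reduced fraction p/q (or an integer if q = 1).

1. B_x = -2  [B is the centroid of △ECD]
2. B_y = -10/3  [B is the centroid of △ECD]
   → B = (-2, -10/3)
3. A_x = 5  [DE ∥ AB ∩ EB ∥ DA]
4. A_y = -31/3  [DE ∥ AB ∩ EB ∥ DA]
   → A = (5, -31/3)

A = (5, -31/3)
B = (-2, -10/3)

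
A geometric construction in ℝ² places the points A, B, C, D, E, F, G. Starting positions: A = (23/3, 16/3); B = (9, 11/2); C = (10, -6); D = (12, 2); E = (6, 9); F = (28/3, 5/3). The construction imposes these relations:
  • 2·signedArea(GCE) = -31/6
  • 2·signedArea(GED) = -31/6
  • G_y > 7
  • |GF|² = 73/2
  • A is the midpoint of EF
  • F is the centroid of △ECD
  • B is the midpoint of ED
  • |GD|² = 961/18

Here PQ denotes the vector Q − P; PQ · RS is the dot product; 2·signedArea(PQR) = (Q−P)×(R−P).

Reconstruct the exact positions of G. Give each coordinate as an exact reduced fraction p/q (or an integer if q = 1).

1. G_x = 41/6  [2·signedArea(GCE) = -31/6 ∩ 2·signedArea(GED) = -31/6]
2. G_y = 43/6  [2·signedArea(GCE) = -31/6 ∩ 2·signedArea(GED) = -31/6]
   → G = (41/6, 43/6)

G = (41/6, 43/6)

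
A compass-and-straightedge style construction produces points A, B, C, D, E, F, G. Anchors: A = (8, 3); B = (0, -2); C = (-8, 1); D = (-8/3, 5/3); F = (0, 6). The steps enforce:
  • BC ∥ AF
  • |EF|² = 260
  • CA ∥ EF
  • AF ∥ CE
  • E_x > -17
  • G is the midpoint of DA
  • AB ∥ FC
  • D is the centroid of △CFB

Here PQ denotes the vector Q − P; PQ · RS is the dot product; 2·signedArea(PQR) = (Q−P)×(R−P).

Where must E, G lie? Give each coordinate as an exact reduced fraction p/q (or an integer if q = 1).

1. E_x = -16  [CA ∥ EF ∩ AF ∥ CE]
2. E_y = 4  [CA ∥ EF ∩ AF ∥ CE]
   → E = (-16, 4)
3. G_x = 8/3  [G is the midpoint of DA]
4. G_y = 7/3  [G is the midpoint of DA]
   → G = (8/3, 7/3)

E = (-16, 4)
G = (8/3, 7/3)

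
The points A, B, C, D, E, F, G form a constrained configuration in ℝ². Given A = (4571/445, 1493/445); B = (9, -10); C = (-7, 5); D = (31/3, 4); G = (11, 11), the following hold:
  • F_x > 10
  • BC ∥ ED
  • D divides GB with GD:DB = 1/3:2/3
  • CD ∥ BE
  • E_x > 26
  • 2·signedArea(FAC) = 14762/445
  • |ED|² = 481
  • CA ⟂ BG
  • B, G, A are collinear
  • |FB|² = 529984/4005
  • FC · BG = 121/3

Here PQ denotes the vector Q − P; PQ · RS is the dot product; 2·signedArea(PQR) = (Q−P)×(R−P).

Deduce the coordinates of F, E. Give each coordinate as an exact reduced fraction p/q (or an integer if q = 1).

E = (79/3, -11)
F = (13471/1335, 646/445)

1. F_x = 13471/1335  [line -732/445·x + -7686/445·y + 18544/445 = 0 ∩ |FB|² = 529984/4005]
2. F_y = 646/445  [line -732/445·x + -7686/445·y + 18544/445 = 0 ∩ |FB|² = 529984/4005]
   → F = (13471/1335, 646/445)
3. E_x = 79/3  [BC ∥ ED ∩ CD ∥ BE]
4. E_y = -11  [BC ∥ ED ∩ CD ∥ BE]
   → E = (79/3, -11)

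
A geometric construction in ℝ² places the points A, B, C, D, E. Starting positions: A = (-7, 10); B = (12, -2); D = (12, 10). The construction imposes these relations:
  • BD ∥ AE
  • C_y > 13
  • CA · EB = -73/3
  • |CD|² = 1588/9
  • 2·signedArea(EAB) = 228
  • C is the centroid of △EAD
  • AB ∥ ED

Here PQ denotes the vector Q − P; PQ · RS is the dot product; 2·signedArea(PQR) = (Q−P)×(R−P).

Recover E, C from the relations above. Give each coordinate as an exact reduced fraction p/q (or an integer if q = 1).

1. E_x = -7  [AB ∥ ED ∩ BD ∥ AE]
2. E_y = 22  [AB ∥ ED ∩ BD ∥ AE]
   → E = (-7, 22)
3. C_x = -2/3  [C is the centroid of △EAD]
4. C_y = 14  [C is the centroid of △EAD]
   → C = (-2/3, 14)

C = (-2/3, 14)
E = (-7, 22)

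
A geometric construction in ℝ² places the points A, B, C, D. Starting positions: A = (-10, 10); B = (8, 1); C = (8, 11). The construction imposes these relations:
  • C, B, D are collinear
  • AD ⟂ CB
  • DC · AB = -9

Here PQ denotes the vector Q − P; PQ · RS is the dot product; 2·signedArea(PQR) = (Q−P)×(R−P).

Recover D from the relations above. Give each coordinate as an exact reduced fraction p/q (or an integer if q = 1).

D = (8, 10)

1. D_x = 8  [C, B, D are collinear ∩ AD ⟂ CB]
2. D_y = 10  [C, B, D are collinear ∩ AD ⟂ CB]
   → D = (8, 10)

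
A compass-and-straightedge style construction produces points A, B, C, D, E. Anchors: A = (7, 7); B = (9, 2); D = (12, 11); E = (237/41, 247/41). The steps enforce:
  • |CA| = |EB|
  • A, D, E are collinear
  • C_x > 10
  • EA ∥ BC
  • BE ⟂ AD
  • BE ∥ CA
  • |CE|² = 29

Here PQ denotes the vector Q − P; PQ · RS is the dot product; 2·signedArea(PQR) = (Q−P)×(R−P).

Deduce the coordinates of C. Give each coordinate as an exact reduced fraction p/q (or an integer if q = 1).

1. C_x = 419/41  [BE ∥ CA ∩ EA ∥ BC]
2. C_y = 122/41  [BE ∥ CA ∩ EA ∥ BC]
   → C = (419/41, 122/41)

C = (419/41, 122/41)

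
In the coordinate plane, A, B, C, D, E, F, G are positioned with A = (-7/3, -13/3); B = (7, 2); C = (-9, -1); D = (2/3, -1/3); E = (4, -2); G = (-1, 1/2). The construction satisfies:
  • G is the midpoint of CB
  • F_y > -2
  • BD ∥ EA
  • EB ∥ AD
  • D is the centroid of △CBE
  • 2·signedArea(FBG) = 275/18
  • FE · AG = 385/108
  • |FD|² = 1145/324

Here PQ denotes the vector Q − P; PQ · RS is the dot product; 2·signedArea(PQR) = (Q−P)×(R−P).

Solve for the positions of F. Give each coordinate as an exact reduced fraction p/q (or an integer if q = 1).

F = (-8/9, -25/18)

1. F_x = -8/9  [2·signedArea(FBG) = 275/18 ∩ FE · AG = 385/108]
2. F_y = -25/18  [2·signedArea(FBG) = 275/18 ∩ FE · AG = 385/108]
   → F = (-8/9, -25/18)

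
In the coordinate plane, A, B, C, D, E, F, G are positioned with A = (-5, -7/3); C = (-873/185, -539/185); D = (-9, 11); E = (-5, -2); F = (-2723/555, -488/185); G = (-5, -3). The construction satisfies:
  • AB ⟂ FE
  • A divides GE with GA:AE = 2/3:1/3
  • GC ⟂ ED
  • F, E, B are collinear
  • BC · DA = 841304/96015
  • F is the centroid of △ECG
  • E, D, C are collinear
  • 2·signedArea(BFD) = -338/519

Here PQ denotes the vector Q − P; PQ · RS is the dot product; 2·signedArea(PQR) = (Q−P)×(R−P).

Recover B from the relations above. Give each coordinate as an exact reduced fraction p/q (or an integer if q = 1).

1. B_x = -158491/32005  [F, E, B are collinear ∩ AB ⟂ FE]
2. B_y = -74453/32005  [F, E, B are collinear ∩ AB ⟂ FE]
   → B = (-158491/32005, -74453/32005)

B = (-158491/32005, -74453/32005)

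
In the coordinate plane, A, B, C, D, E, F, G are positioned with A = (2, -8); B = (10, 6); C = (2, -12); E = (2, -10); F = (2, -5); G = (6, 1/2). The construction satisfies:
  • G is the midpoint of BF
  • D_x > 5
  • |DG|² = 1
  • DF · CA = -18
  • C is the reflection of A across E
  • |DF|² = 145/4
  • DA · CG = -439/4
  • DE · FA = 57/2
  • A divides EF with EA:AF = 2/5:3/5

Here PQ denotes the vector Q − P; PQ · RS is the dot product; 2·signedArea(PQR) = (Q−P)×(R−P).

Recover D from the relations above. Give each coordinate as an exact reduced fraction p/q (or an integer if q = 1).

D = (6, -1/2)

1. D_x = 6  [DA · CG = -439/4 ∩ DE · FA = 57/2]
2. D_y = -1/2  [DA · CG = -439/4 ∩ DE · FA = 57/2]
   → D = (6, -1/2)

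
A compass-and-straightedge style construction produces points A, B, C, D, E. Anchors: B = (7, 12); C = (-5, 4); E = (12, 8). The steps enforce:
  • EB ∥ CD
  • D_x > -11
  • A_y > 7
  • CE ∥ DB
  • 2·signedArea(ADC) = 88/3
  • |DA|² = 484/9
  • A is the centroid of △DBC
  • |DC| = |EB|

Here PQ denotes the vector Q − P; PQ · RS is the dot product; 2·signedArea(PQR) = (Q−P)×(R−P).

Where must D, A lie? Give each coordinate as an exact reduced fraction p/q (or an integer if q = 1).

1. D_x = -10  [CE ∥ DB ∩ EB ∥ CD]
2. D_y = 8  [CE ∥ DB ∩ EB ∥ CD]
   → D = (-10, 8)
3. A_x = -8/3  [A is the centroid of △DBC]
4. A_y = 8  [A is the centroid of △DBC]
   → A = (-8/3, 8)

A = (-8/3, 8)
D = (-10, 8)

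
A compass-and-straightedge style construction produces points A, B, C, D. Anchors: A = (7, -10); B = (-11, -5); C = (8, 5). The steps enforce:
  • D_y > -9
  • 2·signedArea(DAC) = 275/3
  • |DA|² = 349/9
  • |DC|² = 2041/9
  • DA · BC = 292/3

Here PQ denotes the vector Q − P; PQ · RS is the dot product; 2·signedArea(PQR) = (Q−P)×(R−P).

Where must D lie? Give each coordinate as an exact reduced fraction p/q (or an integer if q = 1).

D = (1, -25/3)

1. D_x = 1  [2·signedArea(DAC) = 275/3 ∩ DA · BC = 292/3]
2. D_y = -25/3  [2·signedArea(DAC) = 275/3 ∩ DA · BC = 292/3]
   → D = (1, -25/3)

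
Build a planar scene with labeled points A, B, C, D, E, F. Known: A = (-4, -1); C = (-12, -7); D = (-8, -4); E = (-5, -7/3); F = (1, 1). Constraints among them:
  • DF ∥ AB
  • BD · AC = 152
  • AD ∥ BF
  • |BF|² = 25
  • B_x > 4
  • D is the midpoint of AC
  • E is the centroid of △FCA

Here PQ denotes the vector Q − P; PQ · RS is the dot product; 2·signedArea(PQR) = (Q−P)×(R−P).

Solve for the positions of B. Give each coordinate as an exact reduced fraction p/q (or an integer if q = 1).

B = (5, 4)

1. B_x = 5  [AD ∥ BF ∩ DF ∥ AB]
2. B_y = 4  [AD ∥ BF ∩ DF ∥ AB]
   → B = (5, 4)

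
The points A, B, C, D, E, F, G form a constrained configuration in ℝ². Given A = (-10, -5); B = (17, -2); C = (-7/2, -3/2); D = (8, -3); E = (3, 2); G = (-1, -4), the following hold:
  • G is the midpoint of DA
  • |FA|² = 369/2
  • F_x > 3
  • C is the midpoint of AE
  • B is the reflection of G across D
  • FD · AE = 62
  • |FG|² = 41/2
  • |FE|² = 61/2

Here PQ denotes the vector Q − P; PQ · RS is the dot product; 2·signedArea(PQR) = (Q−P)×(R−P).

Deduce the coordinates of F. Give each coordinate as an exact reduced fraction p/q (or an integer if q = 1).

1. F_x = 7/2  [line -13·x + -7·y + 21 = 0 ∩ |FE|² = 61/2]
2. F_y = -7/2  [line -13·x + -7·y + 21 = 0 ∩ |FE|² = 61/2]
   → F = (7/2, -7/2)

F = (7/2, -7/2)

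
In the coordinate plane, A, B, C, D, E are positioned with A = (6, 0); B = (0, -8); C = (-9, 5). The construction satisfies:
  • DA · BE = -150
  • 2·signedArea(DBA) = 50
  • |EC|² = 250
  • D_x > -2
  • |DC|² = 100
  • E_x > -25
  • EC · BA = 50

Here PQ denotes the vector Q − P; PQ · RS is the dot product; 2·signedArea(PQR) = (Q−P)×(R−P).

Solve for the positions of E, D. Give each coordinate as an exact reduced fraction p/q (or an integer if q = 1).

1. D_x = -1  [line -8·x + 6·y + -2 = 0 ∩ |DC|² = 100]
2. D_y = -1  [line -8·x + 6·y + -2 = 0 ∩ |DC|² = 100]
   → D = (-1, -1)
3. E_x = -24  [EC · BA = 50 ∩ DA · BE = -150]
4. E_y = 10  [EC · BA = 50 ∩ DA · BE = -150]
   → E = (-24, 10)

D = (-1, -1)
E = (-24, 10)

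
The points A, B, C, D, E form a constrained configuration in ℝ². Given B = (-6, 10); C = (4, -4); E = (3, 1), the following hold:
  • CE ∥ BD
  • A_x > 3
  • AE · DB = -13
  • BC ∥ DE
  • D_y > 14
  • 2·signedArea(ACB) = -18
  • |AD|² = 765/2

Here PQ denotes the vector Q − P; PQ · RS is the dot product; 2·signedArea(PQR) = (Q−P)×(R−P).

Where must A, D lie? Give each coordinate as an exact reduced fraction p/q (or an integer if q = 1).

A = (7/2, -3/2)
D = (-7, 15)

1. D_x = -7  [BC ∥ DE ∩ CE ∥ BD]
2. D_y = 15  [BC ∥ DE ∩ CE ∥ BD]
   → D = (-7, 15)
3. A_x = 7/2  [2·signedArea(ACB) = -18 ∩ AE · DB = -13]
4. A_y = -3/2  [2·signedArea(ACB) = -18 ∩ AE · DB = -13]
   → A = (7/2, -3/2)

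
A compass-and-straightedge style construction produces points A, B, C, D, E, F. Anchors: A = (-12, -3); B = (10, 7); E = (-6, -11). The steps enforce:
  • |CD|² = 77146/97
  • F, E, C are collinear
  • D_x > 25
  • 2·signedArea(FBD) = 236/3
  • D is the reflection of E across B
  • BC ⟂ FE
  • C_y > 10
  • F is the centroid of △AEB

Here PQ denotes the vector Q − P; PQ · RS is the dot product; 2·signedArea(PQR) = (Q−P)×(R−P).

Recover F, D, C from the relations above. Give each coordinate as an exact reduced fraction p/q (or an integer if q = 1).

C = (203/97, 974/97)
D = (26, 25)
F = (-8/3, -7/3)

1. F_x = -8/3  [F is the centroid of △AEB]
2. F_y = -7/3  [F is the centroid of △AEB]
   → F = (-8/3, -7/3)
3. D_x = 26  [D is the reflection of E across B]
4. D_y = 25  [D is the reflection of E across B]
   → D = (26, 25)
5. C_x = 203/97  [F, E, C are collinear ∩ BC ⟂ FE]
6. C_y = 974/97  [F, E, C are collinear ∩ BC ⟂ FE]
   → C = (203/97, 974/97)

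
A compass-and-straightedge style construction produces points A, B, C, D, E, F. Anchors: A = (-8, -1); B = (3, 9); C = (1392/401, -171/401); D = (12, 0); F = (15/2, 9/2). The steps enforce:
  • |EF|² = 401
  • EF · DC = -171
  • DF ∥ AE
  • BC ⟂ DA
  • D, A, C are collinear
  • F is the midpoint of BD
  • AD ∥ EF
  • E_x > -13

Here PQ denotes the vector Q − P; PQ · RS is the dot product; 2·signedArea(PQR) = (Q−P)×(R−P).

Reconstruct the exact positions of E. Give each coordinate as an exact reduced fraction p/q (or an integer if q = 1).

E = (-25/2, 7/2)

1. E_x = -25/2  [AD ∥ EF ∩ DF ∥ AE]
2. E_y = 7/2  [AD ∥ EF ∩ DF ∥ AE]
   → E = (-25/2, 7/2)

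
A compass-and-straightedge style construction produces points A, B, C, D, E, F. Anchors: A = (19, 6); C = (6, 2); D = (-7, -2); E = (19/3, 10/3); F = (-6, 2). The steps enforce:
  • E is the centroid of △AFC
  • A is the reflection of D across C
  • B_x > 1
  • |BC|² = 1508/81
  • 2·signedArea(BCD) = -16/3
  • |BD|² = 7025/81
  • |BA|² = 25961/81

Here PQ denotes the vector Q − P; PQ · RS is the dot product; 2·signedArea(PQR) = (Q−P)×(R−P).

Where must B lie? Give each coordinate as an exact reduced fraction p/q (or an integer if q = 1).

1. B_x = 16/9  [line 4·x + -13·y + 22/3 = 0 ∩ |BD|² = 7025/81]
2. B_y = 10/9  [line 4·x + -13·y + 22/3 = 0 ∩ |BD|² = 7025/81]
   → B = (16/9, 10/9)

B = (16/9, 10/9)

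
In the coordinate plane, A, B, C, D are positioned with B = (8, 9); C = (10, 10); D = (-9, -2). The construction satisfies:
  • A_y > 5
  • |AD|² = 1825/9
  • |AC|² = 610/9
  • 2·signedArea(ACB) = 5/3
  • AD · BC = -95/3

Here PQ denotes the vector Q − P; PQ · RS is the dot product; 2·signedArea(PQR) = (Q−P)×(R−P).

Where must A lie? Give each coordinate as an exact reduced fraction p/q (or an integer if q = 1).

1. A_x = 3  [2·signedArea(ACB) = 5/3 ∩ AD · BC = -95/3]
2. A_y = 17/3  [2·signedArea(ACB) = 5/3 ∩ AD · BC = -95/3]
   → A = (3, 17/3)

A = (3, 17/3)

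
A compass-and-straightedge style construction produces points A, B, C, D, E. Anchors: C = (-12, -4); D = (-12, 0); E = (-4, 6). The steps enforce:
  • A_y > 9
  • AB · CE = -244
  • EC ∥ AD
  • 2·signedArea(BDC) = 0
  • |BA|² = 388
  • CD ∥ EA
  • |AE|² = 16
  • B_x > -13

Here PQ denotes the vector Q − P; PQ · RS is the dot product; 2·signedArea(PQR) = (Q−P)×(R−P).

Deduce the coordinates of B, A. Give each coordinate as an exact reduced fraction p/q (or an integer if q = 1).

A = (-4, 10)
B = (-12, -8)

1. B_x = -12  [2·signedArea(BDC) = 0]
2. A_x = -4  [EC ∥ AD ∩ CD ∥ EA]
3. A_y = 10  [EC ∥ AD ∩ CD ∥ EA]
   → A = (-4, 10)
4. B_x = -12  [2·signedArea(BDC) = 0 ∩ AB · CE = -244]
5. B_y = -8  [2·signedArea(BDC) = 0 ∩ AB · CE = -244]
   → B = (-12, -8)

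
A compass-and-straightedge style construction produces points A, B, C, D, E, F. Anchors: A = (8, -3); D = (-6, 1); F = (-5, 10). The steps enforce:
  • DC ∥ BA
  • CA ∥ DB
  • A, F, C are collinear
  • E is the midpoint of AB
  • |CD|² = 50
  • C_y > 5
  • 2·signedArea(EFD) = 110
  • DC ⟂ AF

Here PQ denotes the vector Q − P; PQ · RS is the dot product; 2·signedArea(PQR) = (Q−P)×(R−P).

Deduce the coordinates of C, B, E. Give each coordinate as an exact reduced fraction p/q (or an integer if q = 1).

1. C_x = -1  [A, F, C are collinear ∩ DC ⟂ AF]
2. C_y = 6  [A, F, C are collinear ∩ DC ⟂ AF]
   → C = (-1, 6)
3. B_x = 3  [DC ∥ BA ∩ CA ∥ DB]
4. B_y = -8  [DC ∥ BA ∩ CA ∥ DB]
   → B = (3, -8)
5. E_x = 11/2  [E is the midpoint of AB]
6. E_y = -11/2  [E is the midpoint of AB]
   → E = (11/2, -11/2)

B = (3, -8)
C = (-1, 6)
E = (11/2, -11/2)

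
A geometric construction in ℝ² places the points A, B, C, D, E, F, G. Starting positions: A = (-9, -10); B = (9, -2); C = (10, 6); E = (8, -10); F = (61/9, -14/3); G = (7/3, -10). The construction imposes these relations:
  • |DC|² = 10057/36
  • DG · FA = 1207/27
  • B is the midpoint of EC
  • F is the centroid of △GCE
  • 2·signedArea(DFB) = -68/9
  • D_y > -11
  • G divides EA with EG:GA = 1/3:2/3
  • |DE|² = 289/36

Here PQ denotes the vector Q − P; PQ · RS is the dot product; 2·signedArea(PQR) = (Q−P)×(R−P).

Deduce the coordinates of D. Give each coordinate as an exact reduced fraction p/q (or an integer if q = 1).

D = (31/6, -10)

1. D_x = 31/6  [DG · FA = 1207/27 ∩ 2·signedArea(DFB) = -68/9]
2. D_y = -10  [DG · FA = 1207/27 ∩ 2·signedArea(DFB) = -68/9]
   → D = (31/6, -10)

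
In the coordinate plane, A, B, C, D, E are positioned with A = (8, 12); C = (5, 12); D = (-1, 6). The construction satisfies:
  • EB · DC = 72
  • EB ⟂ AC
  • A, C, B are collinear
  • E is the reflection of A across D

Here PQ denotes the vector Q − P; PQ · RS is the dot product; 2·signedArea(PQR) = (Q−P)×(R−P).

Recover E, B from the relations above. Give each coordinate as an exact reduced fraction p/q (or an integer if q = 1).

B = (-10, 12)
E = (-10, 0)

1. E_x = -10  [E is the reflection of A across D]
2. E_y = 0  [E is the reflection of A across D]
   → E = (-10, 0)
3. B_x = -10  [A, C, B are collinear ∩ EB ⟂ AC]
4. B_y = 12  [A, C, B are collinear ∩ EB ⟂ AC]
   → B = (-10, 12)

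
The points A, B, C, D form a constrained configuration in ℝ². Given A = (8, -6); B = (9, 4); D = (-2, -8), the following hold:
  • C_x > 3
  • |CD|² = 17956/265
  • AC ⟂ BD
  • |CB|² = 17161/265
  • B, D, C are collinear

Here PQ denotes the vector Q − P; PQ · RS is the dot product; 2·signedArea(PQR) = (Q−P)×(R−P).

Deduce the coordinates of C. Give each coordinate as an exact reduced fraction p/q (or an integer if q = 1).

C = (944/265, -512/265)

1. C_x = 944/265  [B, D, C are collinear ∩ AC ⟂ BD]
2. C_y = -512/265  [B, D, C are collinear ∩ AC ⟂ BD]
   → C = (944/265, -512/265)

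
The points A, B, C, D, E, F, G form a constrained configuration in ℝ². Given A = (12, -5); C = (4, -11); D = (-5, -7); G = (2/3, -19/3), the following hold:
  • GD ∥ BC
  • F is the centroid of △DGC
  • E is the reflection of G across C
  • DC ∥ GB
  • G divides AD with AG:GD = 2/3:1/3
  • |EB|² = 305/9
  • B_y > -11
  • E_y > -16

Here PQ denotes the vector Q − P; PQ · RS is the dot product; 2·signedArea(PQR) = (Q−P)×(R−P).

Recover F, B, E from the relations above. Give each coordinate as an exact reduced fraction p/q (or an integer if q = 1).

1. F_x = -1/9  [F is the centroid of △DGC]
2. F_y = -73/9  [F is the centroid of △DGC]
   → F = (-1/9, -73/9)
3. B_x = 29/3  [GD ∥ BC ∩ DC ∥ GB]
4. B_y = -31/3  [GD ∥ BC ∩ DC ∥ GB]
   → B = (29/3, -31/3)
5. E_x = 22/3  [E is the reflection of G across C]
6. E_y = -47/3  [E is the reflection of G across C]
   → E = (22/3, -47/3)

B = (29/3, -31/3)
E = (22/3, -47/3)
F = (-1/9, -73/9)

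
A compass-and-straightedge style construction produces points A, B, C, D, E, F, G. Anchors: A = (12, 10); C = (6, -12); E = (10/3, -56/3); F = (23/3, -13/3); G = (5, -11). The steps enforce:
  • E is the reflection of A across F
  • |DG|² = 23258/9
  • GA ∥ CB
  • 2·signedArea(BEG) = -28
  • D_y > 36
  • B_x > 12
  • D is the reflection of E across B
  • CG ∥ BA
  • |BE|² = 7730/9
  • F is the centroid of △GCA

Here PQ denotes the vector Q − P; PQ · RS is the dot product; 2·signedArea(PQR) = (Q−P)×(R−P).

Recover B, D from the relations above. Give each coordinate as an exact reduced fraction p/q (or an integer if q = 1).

B = (13, 9)
D = (68/3, 110/3)

1. B_x = 13  [CG ∥ BA ∩ GA ∥ CB]
2. B_y = 9  [CG ∥ BA ∩ GA ∥ CB]
   → B = (13, 9)
3. D_x = 68/3  [D is the reflection of E across B]
4. D_y = 110/3  [D is the reflection of E across B]
   → D = (68/3, 110/3)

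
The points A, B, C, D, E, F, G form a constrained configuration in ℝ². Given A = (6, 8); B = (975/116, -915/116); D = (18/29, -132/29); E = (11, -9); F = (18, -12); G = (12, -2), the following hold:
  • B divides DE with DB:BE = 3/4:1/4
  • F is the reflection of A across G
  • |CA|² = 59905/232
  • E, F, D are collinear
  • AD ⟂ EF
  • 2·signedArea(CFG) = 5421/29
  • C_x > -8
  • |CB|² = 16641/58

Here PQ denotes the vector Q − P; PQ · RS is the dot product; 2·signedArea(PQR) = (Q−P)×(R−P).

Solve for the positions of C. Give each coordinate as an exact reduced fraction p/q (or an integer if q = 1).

1. C_x = -831/116  [line -10·x + -6·y + -2289/29 = 0 ∩ |CA|² = 59905/232]
2. C_y = -141/116  [line -10·x + -6·y + -2289/29 = 0 ∩ |CA|² = 59905/232]
   → C = (-831/116, -141/116)

C = (-831/116, -141/116)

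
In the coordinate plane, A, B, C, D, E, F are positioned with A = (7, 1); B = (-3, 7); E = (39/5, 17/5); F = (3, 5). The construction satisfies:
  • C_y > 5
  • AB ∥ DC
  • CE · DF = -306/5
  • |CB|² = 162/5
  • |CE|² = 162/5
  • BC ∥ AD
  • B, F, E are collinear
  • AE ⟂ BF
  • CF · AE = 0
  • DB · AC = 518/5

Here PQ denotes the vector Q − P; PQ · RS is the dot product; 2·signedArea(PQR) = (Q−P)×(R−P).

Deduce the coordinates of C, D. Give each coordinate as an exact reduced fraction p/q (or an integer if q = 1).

1. C_x = 12/5  [line -4/5·x + -12/5·y + 72/5 = 0 ∩ |CE|² = 162/5]
2. C_y = 26/5  [line -4/5·x + -12/5·y + 72/5 = 0 ∩ |CE|² = 162/5]
   → C = (12/5, 26/5)
3. D_x = 62/5  [AB ∥ DC ∩ BC ∥ AD]
4. D_y = -4/5  [AB ∥ DC ∩ BC ∥ AD]
   → D = (62/5, -4/5)

C = (12/5, 26/5)
D = (62/5, -4/5)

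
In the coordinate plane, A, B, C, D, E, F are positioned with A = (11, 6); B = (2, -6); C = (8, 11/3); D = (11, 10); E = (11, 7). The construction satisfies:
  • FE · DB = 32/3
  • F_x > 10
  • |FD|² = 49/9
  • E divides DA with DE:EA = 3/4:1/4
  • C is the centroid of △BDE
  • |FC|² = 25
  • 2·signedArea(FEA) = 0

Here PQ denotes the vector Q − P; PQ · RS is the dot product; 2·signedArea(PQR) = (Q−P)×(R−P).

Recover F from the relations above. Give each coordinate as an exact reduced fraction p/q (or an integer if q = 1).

1. F_x = 11  [2·signedArea(FEA) = 0 ∩ FE · DB = 32/3]
2. F_y = 23/3  [2·signedArea(FEA) = 0 ∩ FE · DB = 32/3]
   → F = (11, 23/3)

F = (11, 23/3)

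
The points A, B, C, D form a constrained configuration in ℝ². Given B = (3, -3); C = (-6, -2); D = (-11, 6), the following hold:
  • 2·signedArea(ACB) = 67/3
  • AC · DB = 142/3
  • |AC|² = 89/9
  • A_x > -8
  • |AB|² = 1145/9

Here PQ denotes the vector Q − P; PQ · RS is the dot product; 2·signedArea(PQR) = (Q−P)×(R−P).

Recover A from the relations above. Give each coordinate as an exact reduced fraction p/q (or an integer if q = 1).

A = (-23/3, 2/3)

1. A_x = -23/3  [AC · DB = 142/3 ∩ 2·signedArea(ACB) = 67/3]
2. A_y = 2/3  [AC · DB = 142/3 ∩ 2·signedArea(ACB) = 67/3]
   → A = (-23/3, 2/3)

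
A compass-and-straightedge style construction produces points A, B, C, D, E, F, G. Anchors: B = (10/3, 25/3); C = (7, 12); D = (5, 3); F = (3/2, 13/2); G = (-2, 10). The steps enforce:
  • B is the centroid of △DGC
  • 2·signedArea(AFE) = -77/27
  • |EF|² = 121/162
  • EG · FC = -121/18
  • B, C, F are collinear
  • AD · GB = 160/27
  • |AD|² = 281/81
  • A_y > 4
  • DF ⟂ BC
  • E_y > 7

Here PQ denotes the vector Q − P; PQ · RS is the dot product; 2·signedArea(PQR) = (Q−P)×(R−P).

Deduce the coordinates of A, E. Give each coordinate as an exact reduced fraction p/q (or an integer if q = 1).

A = (40/9, 43/9)
E = (19/9, 64/9)

1. A_x = 40/9  [line -16/3·x + 5/3·y + 425/27 = 0 ∩ |AD|² = 281/81]
2. A_y = 43/9  [line -16/3·x + 5/3·y + 425/27 = 0 ∩ |AD|² = 281/81]
   → A = (40/9, 43/9)
3. E_x = 19/9  [EG · FC = -121/18 ∩ 2·signedArea(AFE) = -77/27]
4. E_y = 64/9  [EG · FC = -121/18 ∩ 2·signedArea(AFE) = -77/27]
   → E = (19/9, 64/9)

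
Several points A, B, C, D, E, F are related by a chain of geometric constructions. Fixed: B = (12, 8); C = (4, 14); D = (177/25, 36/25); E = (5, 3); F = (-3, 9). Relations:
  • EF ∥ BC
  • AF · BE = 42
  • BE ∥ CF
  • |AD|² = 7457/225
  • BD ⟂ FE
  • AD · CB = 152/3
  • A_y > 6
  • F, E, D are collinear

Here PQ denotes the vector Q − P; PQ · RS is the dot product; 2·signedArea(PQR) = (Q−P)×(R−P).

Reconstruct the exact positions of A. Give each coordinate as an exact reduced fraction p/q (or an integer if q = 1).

A = (14/3, 20/3)

1. A_x = 14/3  [AD · CB = 152/3 ∩ AF · BE = 42]
2. A_y = 20/3  [AD · CB = 152/3 ∩ AF · BE = 42]
   → A = (14/3, 20/3)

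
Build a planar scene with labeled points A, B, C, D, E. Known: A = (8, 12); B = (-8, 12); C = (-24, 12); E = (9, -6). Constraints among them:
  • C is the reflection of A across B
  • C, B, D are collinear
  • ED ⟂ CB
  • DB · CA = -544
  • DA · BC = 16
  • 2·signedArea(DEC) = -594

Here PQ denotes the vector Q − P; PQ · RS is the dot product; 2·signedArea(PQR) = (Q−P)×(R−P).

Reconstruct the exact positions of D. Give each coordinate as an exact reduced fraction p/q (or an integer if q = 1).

D = (9, 12)

1. D_x = 9  [C, B, D are collinear ∩ ED ⟂ CB]
2. D_y = 12  [C, B, D are collinear ∩ ED ⟂ CB]
   → D = (9, 12)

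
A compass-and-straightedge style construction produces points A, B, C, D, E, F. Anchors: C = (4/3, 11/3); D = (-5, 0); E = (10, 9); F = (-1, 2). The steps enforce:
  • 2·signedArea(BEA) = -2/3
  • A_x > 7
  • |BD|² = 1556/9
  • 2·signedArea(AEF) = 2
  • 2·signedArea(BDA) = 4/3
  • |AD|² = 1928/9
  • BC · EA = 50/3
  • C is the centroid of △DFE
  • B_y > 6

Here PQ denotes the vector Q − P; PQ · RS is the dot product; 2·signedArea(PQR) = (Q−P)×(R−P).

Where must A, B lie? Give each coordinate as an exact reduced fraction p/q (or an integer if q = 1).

A = (23/3, 22/3)
B = (19/3, 20/3)

1. A_x = 23/3  [line 7·x + -11·y + 27 = 0 ∩ |AD|² = 1928/9]
2. A_y = 22/3  [line 7·x + -11·y + 27 = 0 ∩ |AD|² = 1928/9]
   → A = (23/3, 22/3)
3. B_x = 19/3  [2·signedArea(BEA) = -2/3 ∩ BC · EA = 50/3]
4. B_y = 20/3  [2·signedArea(BEA) = -2/3 ∩ BC · EA = 50/3]
   → B = (19/3, 20/3)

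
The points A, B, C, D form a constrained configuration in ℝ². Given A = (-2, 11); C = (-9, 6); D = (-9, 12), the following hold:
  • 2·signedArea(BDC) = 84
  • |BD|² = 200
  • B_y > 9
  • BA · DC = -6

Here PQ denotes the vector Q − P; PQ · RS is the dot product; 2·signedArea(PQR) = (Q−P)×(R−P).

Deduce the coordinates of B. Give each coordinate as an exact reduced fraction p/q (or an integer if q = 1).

1. B_x = 5  [BA · DC = -6 ∩ 2·signedArea(BDC) = 84]
2. B_y = 10  [BA · DC = -6 ∩ 2·signedArea(BDC) = 84]
   → B = (5, 10)

B = (5, 10)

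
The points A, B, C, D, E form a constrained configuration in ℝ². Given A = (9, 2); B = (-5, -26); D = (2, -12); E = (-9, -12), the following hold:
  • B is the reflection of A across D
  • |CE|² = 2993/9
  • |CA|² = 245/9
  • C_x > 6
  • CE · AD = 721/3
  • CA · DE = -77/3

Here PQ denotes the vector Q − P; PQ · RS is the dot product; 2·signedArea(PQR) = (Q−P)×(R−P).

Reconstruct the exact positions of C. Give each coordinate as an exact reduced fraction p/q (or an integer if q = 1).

C = (20/3, -8/3)

1. C_x = 20/3  [CE · AD = 721/3 ∩ CA · DE = -77/3]
2. C_y = -8/3  [CE · AD = 721/3 ∩ CA · DE = -77/3]
   → C = (20/3, -8/3)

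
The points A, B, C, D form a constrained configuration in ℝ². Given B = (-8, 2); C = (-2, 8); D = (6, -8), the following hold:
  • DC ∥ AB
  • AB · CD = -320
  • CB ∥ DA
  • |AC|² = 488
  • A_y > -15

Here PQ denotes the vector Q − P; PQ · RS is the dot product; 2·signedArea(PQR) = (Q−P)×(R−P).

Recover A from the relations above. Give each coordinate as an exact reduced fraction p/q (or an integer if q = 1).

A = (0, -14)

1. A_x = 0  [DC ∥ AB ∩ CB ∥ DA]
2. A_y = -14  [DC ∥ AB ∩ CB ∥ DA]
   → A = (0, -14)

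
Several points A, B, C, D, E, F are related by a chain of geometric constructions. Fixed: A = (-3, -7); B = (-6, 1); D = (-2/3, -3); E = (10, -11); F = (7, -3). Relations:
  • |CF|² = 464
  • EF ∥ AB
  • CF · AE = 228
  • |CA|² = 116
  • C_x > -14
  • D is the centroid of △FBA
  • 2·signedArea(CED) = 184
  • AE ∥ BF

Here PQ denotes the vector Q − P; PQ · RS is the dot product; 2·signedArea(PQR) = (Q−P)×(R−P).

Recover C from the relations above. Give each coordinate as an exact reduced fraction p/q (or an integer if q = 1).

1. C_x = -13  [2·signedArea(CED) = 184 ∩ CF · AE = 228]
2. C_y = -11  [2·signedArea(CED) = 184 ∩ CF · AE = 228]
   → C = (-13, -11)

C = (-13, -11)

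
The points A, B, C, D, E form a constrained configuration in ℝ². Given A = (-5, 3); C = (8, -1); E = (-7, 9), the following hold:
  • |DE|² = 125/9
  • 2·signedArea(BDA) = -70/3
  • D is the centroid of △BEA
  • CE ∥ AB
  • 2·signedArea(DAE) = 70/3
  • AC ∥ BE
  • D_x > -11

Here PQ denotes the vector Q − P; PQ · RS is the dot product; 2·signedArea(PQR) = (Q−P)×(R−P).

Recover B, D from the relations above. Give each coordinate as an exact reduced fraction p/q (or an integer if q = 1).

B = (-20, 13)
D = (-32/3, 25/3)

1. B_x = -20  [AC ∥ BE ∩ CE ∥ AB]
2. B_y = 13  [AC ∥ BE ∩ CE ∥ AB]
   → B = (-20, 13)
3. D_x = -32/3  [D is the centroid of △BEA]
4. D_y = 25/3  [D is the centroid of △BEA]
   → D = (-32/3, 25/3)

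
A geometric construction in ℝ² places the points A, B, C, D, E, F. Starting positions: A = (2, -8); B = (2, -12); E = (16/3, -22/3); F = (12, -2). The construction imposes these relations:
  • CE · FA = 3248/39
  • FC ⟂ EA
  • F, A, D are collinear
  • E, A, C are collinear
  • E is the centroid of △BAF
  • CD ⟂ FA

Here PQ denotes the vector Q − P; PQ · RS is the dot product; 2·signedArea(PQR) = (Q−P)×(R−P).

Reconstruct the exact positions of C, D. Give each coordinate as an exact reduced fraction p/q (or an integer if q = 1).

C = (166/13, -76/13)
D = (2402/221, -592/221)

1. C_x = 166/13  [E, A, C are collinear ∩ FC ⟂ EA]
2. C_y = -76/13  [E, A, C are collinear ∩ FC ⟂ EA]
   → C = (166/13, -76/13)
3. D_x = 2402/221  [F, A, D are collinear ∩ CD ⟂ FA]
4. D_y = -592/221  [F, A, D are collinear ∩ CD ⟂ FA]
   → D = (2402/221, -592/221)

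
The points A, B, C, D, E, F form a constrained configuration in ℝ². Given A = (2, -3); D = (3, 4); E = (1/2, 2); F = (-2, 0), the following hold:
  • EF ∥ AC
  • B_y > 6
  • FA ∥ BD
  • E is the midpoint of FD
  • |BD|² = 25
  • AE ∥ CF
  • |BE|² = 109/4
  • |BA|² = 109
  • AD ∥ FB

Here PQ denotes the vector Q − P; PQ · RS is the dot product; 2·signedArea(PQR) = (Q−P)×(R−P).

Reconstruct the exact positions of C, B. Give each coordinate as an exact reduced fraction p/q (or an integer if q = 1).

B = (-1, 7)
C = (-1/2, -5)

1. C_x = -1/2  [AE ∥ CF ∩ EF ∥ AC]
2. C_y = -5  [AE ∥ CF ∩ EF ∥ AC]
   → C = (-1/2, -5)
3. B_x = -1  [FA ∥ BD ∩ AD ∥ FB]
4. B_y = 7  [FA ∥ BD ∩ AD ∥ FB]
   → B = (-1, 7)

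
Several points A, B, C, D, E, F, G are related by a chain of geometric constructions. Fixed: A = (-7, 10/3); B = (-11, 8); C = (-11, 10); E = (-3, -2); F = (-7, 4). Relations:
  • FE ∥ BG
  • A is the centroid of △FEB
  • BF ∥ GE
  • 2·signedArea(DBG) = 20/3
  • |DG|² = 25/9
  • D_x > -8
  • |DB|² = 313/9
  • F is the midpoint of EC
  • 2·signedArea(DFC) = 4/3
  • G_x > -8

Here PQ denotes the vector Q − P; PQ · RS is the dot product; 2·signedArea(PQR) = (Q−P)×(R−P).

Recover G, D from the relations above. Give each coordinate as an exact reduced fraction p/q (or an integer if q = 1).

D = (-7, 11/3)
G = (-7, 2)

1. G_x = -7  [BF ∥ GE ∩ FE ∥ BG]
2. G_y = 2  [BF ∥ GE ∩ FE ∥ BG]
   → G = (-7, 2)
3. D_x = -7  [line -6·x + -4·y + -82/3 = 0 ∩ |DB|² = 313/9]
4. D_y = 11/3  [line -6·x + -4·y + -82/3 = 0 ∩ |DB|² = 313/9]
   → D = (-7, 11/3)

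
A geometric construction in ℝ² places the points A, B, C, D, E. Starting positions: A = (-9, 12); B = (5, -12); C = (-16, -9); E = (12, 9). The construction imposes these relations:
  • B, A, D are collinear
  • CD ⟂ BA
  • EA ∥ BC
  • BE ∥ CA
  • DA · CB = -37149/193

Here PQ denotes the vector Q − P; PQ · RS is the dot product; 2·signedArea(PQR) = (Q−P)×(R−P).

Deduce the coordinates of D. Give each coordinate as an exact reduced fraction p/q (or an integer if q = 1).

1. D_x = -316/193  [B, A, D are collinear ∩ CD ⟂ BA]
2. D_y = -120/193  [B, A, D are collinear ∩ CD ⟂ BA]
   → D = (-316/193, -120/193)

D = (-316/193, -120/193)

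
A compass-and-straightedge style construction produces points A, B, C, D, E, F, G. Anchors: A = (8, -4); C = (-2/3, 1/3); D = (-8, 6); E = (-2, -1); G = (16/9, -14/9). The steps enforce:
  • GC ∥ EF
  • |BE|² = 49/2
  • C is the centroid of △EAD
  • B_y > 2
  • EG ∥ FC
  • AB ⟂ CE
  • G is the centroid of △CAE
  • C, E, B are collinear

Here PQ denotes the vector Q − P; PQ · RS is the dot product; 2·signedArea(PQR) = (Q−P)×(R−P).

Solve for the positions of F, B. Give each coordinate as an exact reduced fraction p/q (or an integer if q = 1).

1. F_x = -40/9  [EG ∥ FC ∩ GC ∥ EF]
2. F_y = 8/9  [EG ∥ FC ∩ GC ∥ EF]
   → F = (-40/9, 8/9)
3. B_x = 3/2  [C, E, B are collinear ∩ AB ⟂ CE]
4. B_y = 5/2  [C, E, B are collinear ∩ AB ⟂ CE]
   → B = (3/2, 5/2)

B = (3/2, 5/2)
F = (-40/9, 8/9)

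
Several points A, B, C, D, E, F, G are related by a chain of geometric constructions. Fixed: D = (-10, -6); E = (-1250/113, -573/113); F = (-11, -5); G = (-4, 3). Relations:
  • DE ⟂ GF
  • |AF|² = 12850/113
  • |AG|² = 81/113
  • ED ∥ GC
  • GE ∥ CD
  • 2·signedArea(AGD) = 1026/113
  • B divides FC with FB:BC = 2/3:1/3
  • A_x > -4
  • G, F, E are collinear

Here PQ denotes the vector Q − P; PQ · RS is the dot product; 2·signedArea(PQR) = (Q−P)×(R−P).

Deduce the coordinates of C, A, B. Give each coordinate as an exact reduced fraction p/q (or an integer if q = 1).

1. C_x = -332/113  [GE ∥ CD ∩ ED ∥ GC]
2. C_y = 234/113  [GE ∥ CD ∩ ED ∥ GC]
   → C = (-332/113, 234/113)
3. A_x = -380/113  [line 9·x + -6·y + 5076/113 = 0 ∩ |AF|² = 12850/113]
4. A_y = 276/113  [line 9·x + -6·y + 5076/113 = 0 ∩ |AF|² = 12850/113]
   → A = (-380/113, 276/113)
5. B_x = -1907/339  [B divides FC with FB:BC = 2/3:1/3]
6. B_y = -97/339  [B divides FC with FB:BC = 2/3:1/3]
   → B = (-1907/339, -97/339)

A = (-380/113, 276/113)
B = (-1907/339, -97/339)
C = (-332/113, 234/113)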